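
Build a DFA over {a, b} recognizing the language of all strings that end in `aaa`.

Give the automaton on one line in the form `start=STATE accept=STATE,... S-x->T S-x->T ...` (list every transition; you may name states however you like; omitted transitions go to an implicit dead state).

Let each state record the length of the longest suffix of the input read so far that is also a prefix of `aaa`. q1 means the last symbol is `a`; q2 means the last 2 symbols are `aa`; q3 means the last 3 symbols are `aaa`. Accept only at q3, where the string currently ends in `aaa`.
With 4 states:
        a   b  
>  q0   q1  q0 
   q1   q2  q0 
   q2   q3  q0 
 * q3   q3  q0 
(> = start, * = accepting)

start=q0 accept=q3 q0-a->q1 q0-b->q0 q1-a->q2 q1-b->q0 q2-a->q3 q2-b->q0 q3-a->q3 q3-b->q0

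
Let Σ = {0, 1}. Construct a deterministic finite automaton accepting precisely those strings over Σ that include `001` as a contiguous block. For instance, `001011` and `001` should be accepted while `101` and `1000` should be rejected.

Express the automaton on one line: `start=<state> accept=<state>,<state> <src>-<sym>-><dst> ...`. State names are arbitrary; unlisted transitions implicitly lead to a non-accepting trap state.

start=q0 accept=q3 q0-0->q1 q0-1->q0 q1-0->q2 q1-1->q0 q2-0->q2 q2-1->q3 q3-0->q3 q3-1->q3

States q0..q2 record the length of the longest prefix of `001` that matches the current input suffix. Reaching q3 means `001` has been seen, and we stay there forever. Accept from q3.
        0   1  
>  q0   q1  q0 
   q1   q2  q0 
   q2   q2  q3 
 * q3   q3  q3 
(> = start, * = accepting)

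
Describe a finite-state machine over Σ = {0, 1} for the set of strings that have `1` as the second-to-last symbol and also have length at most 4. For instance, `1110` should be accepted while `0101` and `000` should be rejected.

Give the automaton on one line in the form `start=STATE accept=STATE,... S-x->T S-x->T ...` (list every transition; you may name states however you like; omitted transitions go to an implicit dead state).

Handle the two conditions separately and then intersect. The first has 7 states tracking the last 2 symbols read; the second has 6 states tracking the input length, saturating at 5. A product state is a pair (one from each), accepting exactly when both do. Equivalent product states are then merged.
11 states suffice.
          0    1  
>  S0     S1   S2 
   S1     S3   S4 
   S2     S5   S6 
   S3     S7   S8 
   S4     S9  S10 
 * S5     S7   S8 
 * S6     S9  S10 
   S7     S7   S7 
   S8     S9   S9 
 * S9     S7   S7 
 * S10    S9   S9 
(> = start, * = accepting)

start=S0 accept=S5,S6,S9,S10 S0-0->S1 S0-1->S2 S1-0->S3 S1-1->S4 S2-0->S5 S2-1->S6 S3-0->S7 S3-1->S8 S4-0->S9 S4-1->S10 S5-0->S7 S5-1->S8 S6-0->S9 S6-1->S10 S7-0->S7 S7-1->S7 S8-0->S9 S8-1->S9 S9-0->S7 S9-1->S7 S10-0->S9 S10-1->S9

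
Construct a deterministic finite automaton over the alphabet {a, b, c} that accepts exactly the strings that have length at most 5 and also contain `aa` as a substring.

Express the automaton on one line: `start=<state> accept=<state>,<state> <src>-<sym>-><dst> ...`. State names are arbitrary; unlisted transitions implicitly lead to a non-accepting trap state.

Handle the two conditions separately and then intersect. The first has 7 states tracking the input length, saturating at 6; the second has 3 states tracking whether and how much of `aa` has been seen. A product state is a pair (one from each), accepting exactly when both do. Equivalent product states are then merged.
With 13 states:
          a    b    c  
>  q0     q1   q2   q2 
   q1     q3   q4   q4 
   q2     q5   q4   q4 
 * q3     q6   q6   q6 
   q4     q7   q8   q8 
   q5     q6   q8   q8 
 * q6     q9   q9   q9 
   q7     q9  q10  q10 
   q8    q11  q10  q10 
 * q9    q12  q12  q12 
   q10   q10  q10  q10 
   q11   q12  q10  q10 
 * q12   q10  q10  q10 
(> = start, * = accepting)

start=q0 accept=q3,q6,q9,q12 q0-a->q1 q0-b->q2 q0-c->q2 q1-a->q3 q1-b->q4 q1-c->q4 q2-a->q5 q2-b->q4 q2-c->q4 q3-a->q6 q3-b->q6 q3-c->q6 q4-a->q7 q4-b->q8 q4-c->q8 q5-a->q6 q5-b->q8 q5-c->q8 q6-a->q9 q6-b->q9 q6-c->q9 q7-a->q9 q7-b->q10 q7-c->q10 q8-a->q11 q8-b->q10 q8-c->q10 q9-a->q12 q9-b->q12 q9-c->q12 q10-a->q10 q10-b->q10 q10-c->q10 q11-a->q12 q11-b->q10 q11-c->q10 q12-a->q10 q12-b->q10 q12-c->q10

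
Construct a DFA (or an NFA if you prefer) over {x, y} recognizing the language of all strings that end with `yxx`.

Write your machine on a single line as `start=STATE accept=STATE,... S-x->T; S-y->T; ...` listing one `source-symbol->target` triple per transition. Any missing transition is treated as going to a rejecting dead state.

Let each state record the length of the longest suffix of the input read so far that is also a prefix of `yxx`. s1 means the last symbol is `y`; s2 means the last 2 symbols are `yx`; s3 means the last 3 symbols are `yxx`. Accept only at s3, where the string currently ends in `yxx`.
A 4-state machine:
        x   y  
>  s0   s0  s1 
   s1   s2  s1 
   s2   s3  s1 
 * s3   s0  s1 
(> = start, * = accepting)

start=s0; accept=s3; s0-x->s0; s0-y->s1; s1-x->s2; s1-y->s1; s2-x->s3; s2-y->s1; s3-x->s0; s3-y->s1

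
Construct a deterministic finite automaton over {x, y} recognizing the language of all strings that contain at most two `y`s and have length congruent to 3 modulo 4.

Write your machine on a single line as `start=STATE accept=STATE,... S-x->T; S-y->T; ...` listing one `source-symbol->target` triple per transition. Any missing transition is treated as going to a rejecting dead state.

start=A; accept=G,H,I; A-x->B; A-y->C; B-x->D; B-y->E; C-x->E; C-y->F; D-x->G; D-y->H; E-x->H; E-y->I; F-x->I; F-y->J; G-x->A; G-y->K; H-x->K; H-y->L; I-x->L; I-y->J; J-x->J; J-y->J; K-x->C; K-y->M; L-x->M; L-y->J; M-x->F; M-y->J

Run two small machines in parallel and take their product. The first has 4 states tracking the count of `y`s, saturating at 3; the second has 4 states tracking the input length modulo 4. A product state is a pair (one from each), accepting exactly when both do. Minimizing collapses redundant product states.
A 13-state machine:
       x  y 
>  A   B  C 
   B   D  E 
   C   E  F 
   D   G  H 
   E   H  I 
   F   I  J 
 * G   A  K 
 * H   K  L 
 * I   L  J 
   J   J  J 
   K   C  M 
   L   M  J 
   M   F  J 
(> = start, * = accepting)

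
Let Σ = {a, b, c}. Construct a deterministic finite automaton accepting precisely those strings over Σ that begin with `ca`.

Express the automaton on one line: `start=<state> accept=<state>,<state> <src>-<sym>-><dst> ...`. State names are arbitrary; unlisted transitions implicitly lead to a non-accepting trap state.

start=q0 accept=q2 q0-a->q3 q0-b->q3 q0-c->q1 q1-a->q2 q1-b->q3 q1-c->q3 q2-a->q2 q2-b->q2 q2-c->q2 q3-a->q3 q3-b->q3 q3-c->q3

Walk along `ca` while the input agrees: from q0 take `c` to q1, and so on. Any deviation drops to the rejecting sink q3. Once q2 is reached the prefix is confirmed and every continuation is accepted.
With 4 states:
        a   b   c  
>  q0   q3  q3  q1 
   q1   q2  q3  q3 
 * q2   q2  q2  q2 
   q3   q3  q3  q3 
(> = start, * = accepting)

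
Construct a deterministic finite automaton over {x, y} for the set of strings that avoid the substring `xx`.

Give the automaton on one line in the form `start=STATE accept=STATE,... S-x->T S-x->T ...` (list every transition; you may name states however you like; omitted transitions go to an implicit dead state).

Track partial matches of the forbidden pattern `xx`. State q2 is a dead state reached once `xx` has occurred; every other state accepts. q0 means no part of `xx` is currently matched.
        x   y  
>* q0   q1  q0 
 * q1   q2  q0 
   q2   q2  q2 
(> = start, * = accepting)

start=q0 accept=q0,q1 q0-x->q1 q0-y->q0 q1-x->q2 q1-y->q0 q2-x->q2 q2-y->q2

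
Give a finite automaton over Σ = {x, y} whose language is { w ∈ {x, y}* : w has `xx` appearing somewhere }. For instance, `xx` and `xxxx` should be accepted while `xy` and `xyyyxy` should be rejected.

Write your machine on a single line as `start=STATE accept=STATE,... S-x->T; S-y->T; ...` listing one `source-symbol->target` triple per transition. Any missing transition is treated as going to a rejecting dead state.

start=A; accept=C; A-x->B; A-y->A; B-x->C; B-y->A; C-x->C; C-y->C

Track how much of `xx` has been matched so far: state A is no progress, C is the absorbing accept state reached once `xx` has occurred. Intermediate states record partial matches; on a mismatch, fall back to the longest reusable overlap.
With 3 states:
       x  y 
>  A   B  A 
   B   C  A 
 * C   C  C 
(> = start, * = accepting)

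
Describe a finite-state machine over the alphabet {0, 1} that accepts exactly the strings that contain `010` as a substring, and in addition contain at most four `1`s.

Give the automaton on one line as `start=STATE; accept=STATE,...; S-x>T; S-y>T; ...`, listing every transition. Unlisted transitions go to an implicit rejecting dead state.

Handle the two conditions separately and then intersect. The first has 4 states tracking whether and how much of `010` has been seen; the second has 6 states tracking the count of `1`s, saturating at 5. A product state is a pair (one from each), accepting exactly when both do. Minimizing collapses redundant product states.
With 17 states:
          0    1  
>  s0     s1   s2 
   s1     s1   s3 
   s2     s4   s5 
   s3     s6   s5 
   s4     s4   s7 
   s5     s8   s9 
 * s6     s6  s10 
   s7    s10   s9 
   s8     s8  s11 
   s9    s12  s13 
 * s10   s10  s14 
   s11   s14  s13 
   s12   s12  s15 
   s13   s13  s13 
 * s14   s14  s16 
   s15   s16  s13 
 * s16   s16  s13 
(> = start, * = accepting)

start=s0; accept=s6,s10,s14,s16; s0-0>s1; s0-1>s2; s1-0>s1; s1-1>s3; s2-0>s4; s2-1>s5; s3-0>s6; s3-1>s5; s4-0>s4; s4-1>s7; s5-0>s8; s5-1>s9; s6-0>s6; s6-1>s10; s7-0>s10; s7-1>s9; s8-0>s8; s8-1>s11; s9-0>s12; s9-1>s13; s10-0>s10; s10-1>s14; s11-0>s14; s11-1>s13; s12-0>s12; s12-1>s15; s13-0>s13; s13-1>s13; s14-0>s14; s14-1>s16; s15-0>s16; s15-1>s13; s16-0>s16; s16-1>s13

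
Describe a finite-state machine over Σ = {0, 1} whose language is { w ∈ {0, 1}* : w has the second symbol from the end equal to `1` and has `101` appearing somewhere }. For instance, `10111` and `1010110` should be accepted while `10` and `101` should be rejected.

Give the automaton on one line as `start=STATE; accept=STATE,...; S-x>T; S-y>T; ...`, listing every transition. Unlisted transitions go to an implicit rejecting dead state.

start=S0; accept=S4,S5; S0-0>S0; S0-1>S1; S1-0>S2; S1-1>S1; S2-0>S0; S2-1>S3; S3-0>S4; S3-1>S5; S4-0>S6; S4-1>S3; S5-0>S4; S5-1>S5; S6-0>S6; S6-1>S3

Build one automaton per condition and run them in lockstep. One (7 states) tracks the last 2 symbols read; the other (4 states) tracks whether and how much of `101` has been seen. Each combined state is a pair, one component from each; accept when both components accept. Minimizing collapses redundant product states.
        0   1  
>  S0   S0  S1 
   S1   S2  S1 
   S2   S0  S3 
   S3   S4  S5 
 * S4   S6  S3 
 * S5   S4  S5 
   S6   S6  S3 
(> = start, * = accepting)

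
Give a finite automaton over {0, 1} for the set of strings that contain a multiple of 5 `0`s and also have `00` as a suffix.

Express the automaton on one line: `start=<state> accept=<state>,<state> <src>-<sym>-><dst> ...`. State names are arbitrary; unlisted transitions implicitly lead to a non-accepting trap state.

Build one automaton per condition and run them in lockstep. One (5 states) tracks the count of `0`s modulo 5; the other (3 states) tracks how much of the suffix `00` has currently been matched. Each combined state is a pair, one component from each; accept when both components accept. Equivalent product states are then merged.
7 states suffice.
       0  1 
>  A   B  A 
   B   C  B 
   C   D  C 
   D   E  D 
   E   F  G 
 * F   B  A 
   G   A  G 
(> = start, * = accepting)

start=A accept=F A-0->B A-1->A B-0->C B-1->B C-0->D C-1->C D-0->E D-1->D E-0->F E-1->G F-0->B F-1->A G-0->A G-1->G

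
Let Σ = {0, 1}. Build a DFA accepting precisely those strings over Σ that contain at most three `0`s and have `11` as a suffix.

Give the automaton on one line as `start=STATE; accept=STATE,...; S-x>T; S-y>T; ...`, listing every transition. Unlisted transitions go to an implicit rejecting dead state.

Handle the two conditions separately and then intersect. The first has 5 states tracking the count of `0`s, saturating at 4; the second has 3 states tracking how much of the suffix `11` has currently been matched. A product state is a pair (one from each), accepting exactly when both do.
A 15-state machine:
          0    1  
>  S0     S1   S2 
   S1     S3   S4 
   S2     S1   S5 
   S3     S6   S7 
   S4     S3   S8 
 * S5     S1   S5 
   S6     S9  S10 
   S7     S6  S11 
 * S8     S3   S8 
   S9     S9  S12 
   S10    S9  S13 
 * S11    S6  S11 
   S12    S9  S14 
 * S13    S9  S13 
   S14    S9  S14 
(> = start, * = accepting)

start=S0; accept=S5,S8,S11,S13; S0-0>S1; S0-1>S2; S1-0>S3; S1-1>S4; S2-0>S1; S2-1>S5; S3-0>S6; S3-1>S7; S4-0>S3; S4-1>S8; S5-0>S1; S5-1>S5; S6-0>S9; S6-1>S10; S7-0>S6; S7-1>S11; S8-0>S3; S8-1>S8; S9-0>S9; S9-1>S12; S10-0>S9; S10-1>S13; S11-0>S6; S11-1>S11; S12-0>S9; S12-1>S14; S13-0>S9; S13-1>S13; S14-0>S9; S14-1>S14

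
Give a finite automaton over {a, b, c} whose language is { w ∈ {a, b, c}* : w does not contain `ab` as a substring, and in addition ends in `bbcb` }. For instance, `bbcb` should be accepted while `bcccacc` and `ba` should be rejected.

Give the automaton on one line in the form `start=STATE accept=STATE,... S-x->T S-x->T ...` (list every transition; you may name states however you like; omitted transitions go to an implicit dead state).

start=S0 accept=S6 S0-a->S1 S0-b->S2 S0-c->S0 S1-a->S1 S1-b->S3 S1-c->S0 S2-a->S1 S2-b->S4 S2-c->S0 S3-a->S3 S3-b->S3 S3-c->S3 S4-a->S1 S4-b->S4 S4-c->S5 S5-a->S1 S5-b->S6 S5-c->S0 S6-a->S1 S6-b->S4 S6-c->S0

Handle the two conditions separately and then intersect. One (3 states) tracks partial matches of the forbidden pattern `ab`; the other (5 states) tracks how much of the suffix `bbcb` has currently been matched. Each combined state is a pair, one component from each; accept when both components accept. After merging equivalent states the machine shrinks.
With 7 states:
        a   b   c  
>  S0   S1  S2  S0 
   S1   S1  S3  S0 
   S2   S1  S4  S0 
   S3   S3  S3  S3 
   S4   S1  S4  S5 
   S5   S1  S6  S0 
 * S6   S1  S4  S0 
(> = start, * = accepting)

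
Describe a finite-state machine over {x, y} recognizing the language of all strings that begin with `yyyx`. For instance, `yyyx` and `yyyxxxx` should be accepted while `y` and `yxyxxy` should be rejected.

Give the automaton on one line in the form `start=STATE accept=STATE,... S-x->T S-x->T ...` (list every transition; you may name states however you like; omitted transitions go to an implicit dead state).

start=A accept=E A-x->F A-y->B B-x->F B-y->C C-x->F C-y->D D-x->E D-y->F E-x->E E-y->E F-x->F F-y->F

Check the first 4 symbols one by one: A through D record how many have matched `yyyx` so far; any wrong symbol goes to the dead state F. After all 4 match we enter the accepting sink E.
       x  y 
>  A   F  B 
   B   F  C 
   C   F  D 
   D   E  F 
 * E   E  E 
   F   F  F 
(> = start, * = accepting)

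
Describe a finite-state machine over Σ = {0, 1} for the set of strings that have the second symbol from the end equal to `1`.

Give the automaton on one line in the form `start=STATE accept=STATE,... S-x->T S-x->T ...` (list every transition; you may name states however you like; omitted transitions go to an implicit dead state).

start=A accept=F,G A-0->B A-1->C B-0->D B-1->E C-0->F C-1->G D-0->D D-1->E E-0->F E-1->G F-0->D F-1->E G-0->F G-1->G

A DFA must remember the last 2 symbols (since which symbol is second-to-last isn't known until the input ends). Use one state per possible window of the last ≤2 symbols; accept from those whose window starts with `1`.
7 states suffice.
       0  1 
>  A   B  C 
   B   D  E 
   C   F  G 
   D   D  E 
   E   F  G 
 * F   D  E 
 * G   F  G 
(> = start, * = accepting)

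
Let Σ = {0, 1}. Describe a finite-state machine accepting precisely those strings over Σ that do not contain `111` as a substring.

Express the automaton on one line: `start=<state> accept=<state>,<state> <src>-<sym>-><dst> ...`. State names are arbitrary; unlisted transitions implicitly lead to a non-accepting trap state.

This is the complement of 'contains `111`'. Use the same substring-matching states — s0 through s3 holding how much of `111` has just been matched — but flip the accepting set: everything except the trap s3 accepts.
With 4 states:
        0   1  
>* s0   s0  s1 
 * s1   s0  s2 
 * s2   s0  s3 
   s3   s3  s3 
(> = start, * = accepting)

start=s0 accept=s0,s1,s2 s0-0->s0 s0-1->s1 s1-0->s0 s1-1->s2 s2-0->s0 s2-1->s3 s3-0->s3 s3-1->s3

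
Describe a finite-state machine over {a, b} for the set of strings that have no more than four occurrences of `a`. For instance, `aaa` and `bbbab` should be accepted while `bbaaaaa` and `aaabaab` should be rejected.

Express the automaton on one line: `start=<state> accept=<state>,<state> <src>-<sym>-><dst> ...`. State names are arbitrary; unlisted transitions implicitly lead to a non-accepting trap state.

Only the number of `a`s matters, and only up to 5. Make a chain s0 → s1 → s2 → s3 → s4 → s5 advanced by each `a` (with s5 absorbing); every other symbol self-loops. The accepting set is {s0, s1, s2, s3, s4}.
With 6 states:
        a   b  
>* s0   s1  s0 
 * s1   s2  s1 
 * s2   s3  s2 
 * s3   s4  s3 
 * s4   s5  s4 
   s5   s5  s5 
(> = start, * = accepting)

start=s0 accept=s0,s1,s2,s3,s4 s0-a->s1 s0-b->s0 s1-a->s2 s1-b->s1 s2-a->s3 s2-b->s2 s3-a->s4 s3-b->s3 s4-a->s5 s4-b->s4 s5-a->s5 s5-b->s5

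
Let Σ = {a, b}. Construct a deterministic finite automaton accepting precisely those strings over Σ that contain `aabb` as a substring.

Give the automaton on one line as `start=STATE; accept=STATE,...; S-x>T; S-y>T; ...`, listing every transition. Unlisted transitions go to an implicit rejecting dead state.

start=s0; accept=s4; s0-a>s1; s0-b>s0; s1-a>s2; s1-b>s0; s2-a>s2; s2-b>s3; s3-a>s1; s3-b>s4; s4-a>s4; s4-b>s4

Track how much of `aabb` has been matched so far: state s0 is no progress, s4 is the absorbing accept state reached once `aabb` has occurred. Intermediate states record partial matches; on a mismatch, fall back to the longest reusable overlap.
With 5 states:
        a   b  
>  s0   s1  s0 
   s1   s2  s0 
   s2   s2  s3 
   s3   s1  s4 
 * s4   s4  s4 
(> = start, * = accepting)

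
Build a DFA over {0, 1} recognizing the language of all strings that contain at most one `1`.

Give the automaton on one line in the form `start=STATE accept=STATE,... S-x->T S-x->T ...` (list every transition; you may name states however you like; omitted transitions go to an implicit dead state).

start=s0 accept=s0,s1 s0-0->s0 s0-1->s1 s1-0->s1 s1-1->s2 s2-0->s2 s2-1->s2

Only the number of `1`s matters, and only up to 2. Make a chain s0 → s1 → s2 advanced by each `1` (with s2 absorbing); every other symbol self-loops. The accepting set is {s0, s1}.
        0   1  
>* s0   s0  s1 
 * s1   s1  s2 
   s2   s2  s2 
(> = start, * = accepting)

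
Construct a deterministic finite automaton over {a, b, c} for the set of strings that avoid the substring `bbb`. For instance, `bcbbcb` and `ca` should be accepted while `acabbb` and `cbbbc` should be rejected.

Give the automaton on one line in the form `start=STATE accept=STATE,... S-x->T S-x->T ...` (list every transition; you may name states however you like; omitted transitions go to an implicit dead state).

This is the complement of 'contains `bbb`'. Use the same substring-matching states — q0 through q3 holding how much of `bbb` has just been matched — but flip the accepting set: everything except the trap q3 accepts.
With 4 states:
        a   b   c  
>* q0   q0  q1  q0 
 * q1   q0  q2  q0 
 * q2   q0  q3  q0 
   q3   q3  q3  q3 
(> = start, * = accepting)

start=q0 accept=q0,q1,q2 q0-a->q0 q0-b->q1 q0-c->q0 q1-a->q0 q1-b->q2 q1-c->q0 q2-a->q0 q2-b->q3 q2-c->q0 q3-a->q3 q3-b->q3 q3-c->q3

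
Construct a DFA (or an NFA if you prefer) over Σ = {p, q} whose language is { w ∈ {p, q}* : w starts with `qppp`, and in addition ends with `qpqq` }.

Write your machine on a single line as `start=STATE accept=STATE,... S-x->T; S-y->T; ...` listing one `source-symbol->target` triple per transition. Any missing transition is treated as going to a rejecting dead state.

start=S0; accept=S9; S0-p->S1; S0-q->S2; S1-p->S1; S1-q->S1; S2-p->S3; S2-q->S1; S3-p->S4; S3-q->S1; S4-p->S5; S4-q->S1; S5-p->S5; S5-q->S6; S6-p->S7; S6-q->S6; S7-p->S5; S7-q->S8; S8-p->S7; S8-q->S9; S9-p->S7; S9-q->S6

Build one automaton per condition and run them in lockstep. The first has 6 states tracking whether the input so far still matches the prefix `qppp`; the second has 5 states tracking how much of the suffix `qpqq` has currently been matched. A product state is a pair (one from each), accepting exactly when both do. Minimizing collapses redundant product states.
With 10 states:
        p   q  
>  S0   S1  S2 
   S1   S1  S1 
   S2   S3  S1 
   S3   S4  S1 
   S4   S5  S1 
   S5   S5  S6 
   S6   S7  S6 
   S7   S5  S8 
   S8   S7  S9 
 * S9   S7  S6 
(> = start, * = accepting)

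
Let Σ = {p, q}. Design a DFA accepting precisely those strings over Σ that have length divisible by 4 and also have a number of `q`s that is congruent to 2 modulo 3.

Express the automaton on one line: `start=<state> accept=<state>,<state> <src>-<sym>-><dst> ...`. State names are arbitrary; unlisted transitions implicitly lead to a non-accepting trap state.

start=s0 accept=s10 s0-p->s1 s0-q->s2 s1-p->s3 s1-q->s4 s2-p->s4 s2-q->s5 s3-p->s6 s3-q->s7 s4-p->s7 s4-q->s8 s5-p->s8 s5-q->s6 s6-p->s0 s6-q->s9 s7-p->s9 s7-q->s10 s8-p->s10 s8-q->s0 s9-p->s2 s9-q->s11 s10-p->s11 s10-q->s1 s11-p->s5 s11-q->s3

Build one automaton per condition and run them in lockstep. The first has 4 states tracking the input length modulo 4; the second has 3 states tracking the count of `q`s modulo 3. A product state is a pair (one from each), accepting exactly when both do.
A 12-state machine:
          p    q  
>  s0     s1   s2 
   s1     s3   s4 
   s2     s4   s5 
   s3     s6   s7 
   s4     s7   s8 
   s5     s8   s6 
   s6     s0   s9 
   s7     s9  s10 
   s8    s10   s0 
   s9     s2  s11 
 * s10   s11   s1 
   s11    s5   s3 
(> = start, * = accepting)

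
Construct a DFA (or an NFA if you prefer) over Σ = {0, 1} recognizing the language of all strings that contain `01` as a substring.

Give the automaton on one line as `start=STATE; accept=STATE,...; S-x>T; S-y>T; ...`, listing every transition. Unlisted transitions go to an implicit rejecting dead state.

Track how much of `01` has been matched so far: state s0 is no progress, s2 is the absorbing accept state reached once `01` has occurred. Intermediate states record partial matches; on a mismatch, fall back to the longest reusable overlap.
With 3 states:
        0   1  
>  s0   s1  s0 
   s1   s1  s2 
 * s2   s2  s2 
(> = start, * = accepting)

start=s0; accept=s2; s0-0>s1; s0-1>s0; s1-0>s1; s1-1>s2; s2-0>s2; s2-1>s2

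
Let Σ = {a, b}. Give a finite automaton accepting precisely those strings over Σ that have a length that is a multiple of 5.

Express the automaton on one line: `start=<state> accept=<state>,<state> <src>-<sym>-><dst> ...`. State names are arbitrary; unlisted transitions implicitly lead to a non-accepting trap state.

Count input length modulo 5: every symbol advances one step around the cycle S0 → S1 → S2 → S3 → S4 → S0. Accept at S0.
A 5-state machine:
        a   b  
>* S0   S1  S1 
   S1   S2  S2 
   S2   S3  S3 
   S3   S4  S4 
   S4   S0  S0 
(> = start, * = accepting)

start=S0 accept=S0 S0-a->S1 S0-b->S1 S1-a->S2 S1-b->S2 S2-a->S3 S2-b->S3 S3-a->S4 S3-b->S4 S4-a->S0 S4-b->S0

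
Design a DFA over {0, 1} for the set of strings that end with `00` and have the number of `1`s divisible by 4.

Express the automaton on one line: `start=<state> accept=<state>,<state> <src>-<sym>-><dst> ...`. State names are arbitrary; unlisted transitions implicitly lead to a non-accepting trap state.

start=A accept=D A-0->B A-1->C B-0->D B-1->C C-0->E C-1->F D-0->D D-1->C E-0->G E-1->F F-0->H F-1->I G-0->G G-1->F H-0->J H-1->I I-0->K I-1->A J-0->J J-1->I K-0->L K-1->A L-0->L L-1->A

Handle the two conditions separately and then intersect. The first has 3 states tracking how much of the suffix `00` has currently been matched; the second has 4 states tracking the count of `1`s modulo 4. A product state is a pair (one from each), accepting exactly when both do.
       0  1 
>  A   B  C 
   B   D  C 
   C   E  F 
 * D   D  C 
   E   G  F 
   F   H  I 
   G   G  F 
   H   J  I 
   I   K  A 
   J   J  I 
   K   L  A 
   L   L  A 
(> = start, * = accepting)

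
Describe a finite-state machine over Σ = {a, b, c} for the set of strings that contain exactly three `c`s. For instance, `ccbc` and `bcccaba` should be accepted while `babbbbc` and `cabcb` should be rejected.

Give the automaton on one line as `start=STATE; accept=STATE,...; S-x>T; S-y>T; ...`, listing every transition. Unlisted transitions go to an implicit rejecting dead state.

Count `c`s, saturating at 4: states q0 through q3 mean 0 through 3 `c`s seen; q4 means more than 3. Each `c` increments (capped at q4); other symbols loop. Accept from {q3}.
A 5-state machine:
        a   b   c  
>  q0   q0  q0  q1 
   q1   q1  q1  q2 
   q2   q2  q2  q3 
 * q3   q3  q3  q4 
   q4   q4  q4  q4 
(> = start, * = accepting)

start=q0; accept=q3; q0-a>q0; q0-b>q0; q0-c>q1; q1-a>q1; q1-b>q1; q1-c>q2; q2-a>q2; q2-b>q2; q2-c>q3; q3-a>q3; q3-b>q3; q3-c>q4; q4-a>q4; q4-b>q4; q4-c>q4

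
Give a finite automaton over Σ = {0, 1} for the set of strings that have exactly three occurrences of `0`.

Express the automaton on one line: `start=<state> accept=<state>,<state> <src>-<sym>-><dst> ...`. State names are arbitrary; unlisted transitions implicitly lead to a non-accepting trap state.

Only the number of `0`s matters, and only up to 4. Make a chain s0 → s1 → s2 → s3 → s4 advanced by each `0` (with s4 absorbing); every other symbol self-loops. The accepting set is {s3}.
A 5-state machine:
        0   1  
>  s0   s1  s0 
   s1   s2  s1 
   s2   s3  s2 
 * s3   s4  s3 
   s4   s4  s4 
(> = start, * = accepting)

start=s0 accept=s3 s0-0->s1 s0-1->s0 s1-0->s2 s1-1->s1 s2-0->s3 s2-1->s2 s3-0->s4 s3-1->s3 s4-0->s4 s4-1->s4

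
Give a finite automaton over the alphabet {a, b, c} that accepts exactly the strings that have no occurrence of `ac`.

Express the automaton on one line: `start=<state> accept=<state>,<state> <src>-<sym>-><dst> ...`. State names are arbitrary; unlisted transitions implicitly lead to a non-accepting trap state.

start=S0 accept=S0,S1 S0-a->S1 S0-b->S0 S0-c->S0 S1-a->S1 S1-b->S0 S1-c->S2 S2-a->S2 S2-b->S2 S2-c->S2

This is the complement of 'contains `ac`'. Use the same substring-matching states — S0 through S2 holding how much of `ac` has just been matched — but flip the accepting set: everything except the trap S2 accepts.
With 3 states:
        a   b   c  
>* S0   S1  S0  S0 
 * S1   S1  S0  S2 
   S2   S2  S2  S2 
(> = start, * = accepting)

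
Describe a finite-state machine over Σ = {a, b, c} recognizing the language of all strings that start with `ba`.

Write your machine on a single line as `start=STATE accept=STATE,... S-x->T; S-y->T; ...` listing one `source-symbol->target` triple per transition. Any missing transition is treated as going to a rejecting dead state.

start=q0; accept=q2; q0-a->q3; q0-b->q1; q0-c->q3; q1-a->q2; q1-b->q3; q1-c->q3; q2-a->q2; q2-b->q2; q2-c->q2; q3-a->q3; q3-b->q3; q3-c->q3

Check the first 2 symbols one by one: q0 through q1 record how many have matched `ba` so far; any wrong symbol goes to the dead state q3. After all 2 match we enter the accepting sink q2.
        a   b   c  
>  q0   q3  q1  q3 
   q1   q2  q3  q3 
 * q2   q2  q2  q2 
   q3   q3  q3  q3 
(> = start, * = accepting)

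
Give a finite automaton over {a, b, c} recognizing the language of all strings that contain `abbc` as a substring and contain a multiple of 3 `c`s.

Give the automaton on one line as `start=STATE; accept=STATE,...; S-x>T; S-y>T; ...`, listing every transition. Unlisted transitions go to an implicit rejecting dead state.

start=s0; accept=s14; s0-a>s1; s0-b>s0; s0-c>s2; s1-a>s1; s1-b>s3; s1-c>s2; s2-a>s4; s2-b>s2; s2-c>s5; s3-a>s1; s3-b>s6; s3-c>s2; s4-a>s4; s4-b>s7; s4-c>s5; s5-a>s8; s5-b>s5; s5-c>s0; s6-a>s1; s6-b>s0; s6-c>s9; s7-a>s4; s7-b>s10; s7-c>s5; s8-a>s8; s8-b>s11; s8-c>s0; s9-a>s9; s9-b>s9; s9-c>s12; s10-a>s4; s10-b>s2; s10-c>s12; s11-a>s8; s11-b>s13; s11-c>s0; s12-a>s12; s12-b>s12; s12-c>s14; s13-a>s8; s13-b>s5; s13-c>s14; s14-a>s14; s14-b>s14; s14-c>s9

Build one automaton per condition and run them in lockstep. The first has 5 states tracking whether and how much of `abbc` has been seen; the second has 3 states tracking the count of `c`s modulo 3. A product state is a pair (one from each), accepting exactly when both do.
15 states suffice.
          a    b    c  
>  s0     s1   s0   s2 
   s1     s1   s3   s2 
   s2     s4   s2   s5 
   s3     s1   s6   s2 
   s4     s4   s7   s5 
   s5     s8   s5   s0 
   s6     s1   s0   s9 
   s7     s4  s10   s5 
   s8     s8  s11   s0 
   s9     s9   s9  s12 
   s10    s4   s2  s12 
   s11    s8  s13   s0 
   s12   s12  s12  s14 
   s13    s8   s5  s14 
 * s14   s14  s14   s9 
(> = start, * = accepting)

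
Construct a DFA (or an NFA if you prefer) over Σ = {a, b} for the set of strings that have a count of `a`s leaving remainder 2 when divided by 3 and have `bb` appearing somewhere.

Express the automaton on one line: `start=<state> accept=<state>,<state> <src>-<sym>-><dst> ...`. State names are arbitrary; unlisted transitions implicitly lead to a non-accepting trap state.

start=S0 accept=S8 S0-a->S1 S0-b->S2 S1-a->S3 S1-b->S4 S2-a->S1 S2-b->S5 S3-a->S0 S3-b->S6 S4-a->S3 S4-b->S7 S5-a->S7 S5-b->S5 S6-a->S0 S6-b->S8 S7-a->S8 S7-b->S7 S8-a->S5 S8-b->S8

Build one automaton per condition and run them in lockstep. One (3 states) tracks the count of `a`s modulo 3; the other (3 states) tracks whether and how much of `bb` has been seen. Each combined state is a pair, one component from each; accept when both components accept.
With 9 states:
        a   b  
>  S0   S1  S2 
   S1   S3  S4 
   S2   S1  S5 
   S3   S0  S6 
   S4   S3  S7 
   S5   S7  S5 
   S6   S0  S8 
   S7   S8  S7 
 * S8   S5  S8 
(> = start, * = accepting)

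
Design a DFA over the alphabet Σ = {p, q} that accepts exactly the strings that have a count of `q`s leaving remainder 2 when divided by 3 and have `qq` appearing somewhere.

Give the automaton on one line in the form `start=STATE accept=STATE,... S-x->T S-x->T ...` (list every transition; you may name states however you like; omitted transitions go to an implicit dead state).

Handle the two conditions separately and then intersect. One (3 states) tracks the count of `q`s modulo 3; the other (3 states) tracks whether and how much of `qq` has been seen. Each combined state is a pair, one component from each; accept when both components accept.
With 9 states:
        p   q  
>  S0   S0  S1 
   S1   S2  S3 
   S2   S2  S4 
 * S3   S3  S5 
   S4   S6  S5 
   S5   S5  S7 
   S6   S6  S8 
   S7   S7  S3 
   S8   S0  S7 
(> = start, * = accepting)

start=S0 accept=S3 S0-p->S0 S0-q->S1 S1-p->S2 S1-q->S3 S2-p->S2 S2-q->S4 S3-p->S3 S3-q->S5 S4-p->S6 S4-q->S5 S5-p->S5 S5-q->S7 S6-p->S6 S6-q->S8 S7-p->S7 S7-q->S3 S8-p->S0 S8-q->S7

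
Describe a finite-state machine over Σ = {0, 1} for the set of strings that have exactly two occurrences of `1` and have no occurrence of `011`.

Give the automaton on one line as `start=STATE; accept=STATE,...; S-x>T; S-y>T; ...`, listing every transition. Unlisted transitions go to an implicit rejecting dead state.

Handle the two conditions separately and then intersect. The first has 4 states tracking the count of `1`s, saturating at 3; the second has 4 states tracking partial matches of the forbidden pattern `011`. A product state is a pair (one from each), accepting exactly when both do. Equivalent product states are then merged.
6 states suffice.
        0   1  
>  q0   q1  q2 
   q1   q1  q3 
   q2   q2  q4 
   q3   q2  q5 
 * q4   q4  q5 
   q5   q5  q5 
(> = start, * = accepting)

start=q0; accept=q4; q0-0>q1; q0-1>q2; q1-0>q1; q1-1>q3; q2-0>q2; q2-1>q4; q3-0>q2; q3-1>q5; q4-0>q4; q4-1>q5; q5-0>q5; q5-1>q5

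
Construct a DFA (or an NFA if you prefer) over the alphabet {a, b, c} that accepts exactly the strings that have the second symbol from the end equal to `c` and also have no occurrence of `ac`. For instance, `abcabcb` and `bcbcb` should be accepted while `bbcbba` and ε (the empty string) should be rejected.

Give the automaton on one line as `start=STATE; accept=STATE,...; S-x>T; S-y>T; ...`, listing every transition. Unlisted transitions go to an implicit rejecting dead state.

start=s0; accept=s4,s5,s6; s0-a>s1; s0-b>s0; s0-c>s2; s1-a>s1; s1-b>s0; s1-c>s3; s2-a>s4; s2-b>s5; s2-c>s6; s3-a>s3; s3-b>s3; s3-c>s3; s4-a>s1; s4-b>s0; s4-c>s3; s5-a>s1; s5-b>s0; s5-c>s2; s6-a>s4; s6-b>s5; s6-c>s6

Run two small machines in parallel and take their product. The first has 13 states tracking the last 2 symbols read; the second has 3 states tracking partial matches of the forbidden pattern `ac`. A product state is a pair (one from each), accepting exactly when both do. Minimizing collapses redundant product states.
A 7-state machine:
        a   b   c  
>  s0   s1  s0  s2 
   s1   s1  s0  s3 
   s2   s4  s5  s6 
   s3   s3  s3  s3 
 * s4   s1  s0  s3 
 * s5   s1  s0  s2 
 * s6   s4  s5  s6 
(> = start, * = accepting)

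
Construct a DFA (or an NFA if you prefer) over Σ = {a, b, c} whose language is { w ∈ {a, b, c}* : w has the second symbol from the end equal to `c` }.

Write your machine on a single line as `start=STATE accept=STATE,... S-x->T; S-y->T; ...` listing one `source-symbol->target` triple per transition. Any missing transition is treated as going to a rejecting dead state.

start=S0; accept=S10,S11,S12; S0-a->S1; S0-b->S2; S0-c->S3; S1-a->S4; S1-b->S5; S1-c->S6; S2-a->S7; S2-b->S8; S2-c->S9; S3-a->S10; S3-b->S11; S3-c->S12; S4-a->S4; S4-b->S5; S4-c->S6; S5-a->S7; S5-b->S8; S5-c->S9; S6-a->S10; S6-b->S11; S6-c->S12; S7-a->S4; S7-b->S5; S7-c->S6; S8-a->S7; S8-b->S8; S8-c->S9; S9-a->S10; S9-b->S11; S9-c->S12; S10-a->S4; S10-b->S5; S10-c->S6; S11-a->S7; S11-b->S8; S11-c->S9; S12-a->S10; S12-b->S11; S12-c->S12

Because acceptance depends on a position counted from the end, the machine has to buffer the most recent 2 symbols. Make each state the string of the last up-to-2 symbols read; on input `x` shift the window left and append `x`. Accept when the buffered window has length 2 and begins with `c`.
13 states suffice.
          a    b    c  
>  S0     S1   S2   S3 
   S1     S4   S5   S6 
   S2     S7   S8   S9 
   S3    S10  S11  S12 
   S4     S4   S5   S6 
   S5     S7   S8   S9 
   S6    S10  S11  S12 
   S7     S4   S5   S6 
   S8     S7   S8   S9 
   S9    S10  S11  S12 
 * S10    S4   S5   S6 
 * S11    S7   S8   S9 
 * S12   S10  S11  S12 
(> = start, * = accepting)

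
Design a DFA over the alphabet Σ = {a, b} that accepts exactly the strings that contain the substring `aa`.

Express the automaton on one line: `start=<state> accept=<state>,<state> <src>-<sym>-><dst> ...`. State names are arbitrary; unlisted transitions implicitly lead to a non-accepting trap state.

States q0..q1 record the length of the longest prefix of `aa` that matches the current input suffix. Reaching q2 means `aa` has been seen, and we stay there forever. Accept from q2.
With 3 states:
        a   b  
>  q0   q1  q0 
   q1   q2  q0 
 * q2   q2  q2 
(> = start, * = accepting)

start=q0 accept=q2 q0-a->q1 q0-b->q0 q1-a->q2 q1-b->q0 q2-a->q2 q2-b->q2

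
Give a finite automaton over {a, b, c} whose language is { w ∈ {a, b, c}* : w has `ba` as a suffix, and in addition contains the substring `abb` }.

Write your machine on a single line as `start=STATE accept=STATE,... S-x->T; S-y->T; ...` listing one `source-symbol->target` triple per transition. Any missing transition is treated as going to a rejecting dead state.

start=q0; accept=q4; q0-a->q1; q0-b->q0; q0-c->q0; q1-a->q1; q1-b->q2; q1-c->q0; q2-a->q1; q2-b->q3; q2-c->q0; q3-a->q4; q3-b->q3; q3-c->q5; q4-a->q5; q4-b->q3; q4-c->q5; q5-a->q5; q5-b->q3; q5-c->q5

Handle the two conditions separately and then intersect. The first has 3 states tracking how much of the suffix `ba` has currently been matched; the second has 4 states tracking whether and how much of `abb` has been seen. A product state is a pair (one from each), accepting exactly when both do. After merging equivalent states the machine shrinks.
        a   b   c  
>  q0   q1  q0  q0 
   q1   q1  q2  q0 
   q2   q1  q3  q0 
   q3   q4  q3  q5 
 * q4   q5  q3  q5 
   q5   q5  q3  q5 
(> = start, * = accepting)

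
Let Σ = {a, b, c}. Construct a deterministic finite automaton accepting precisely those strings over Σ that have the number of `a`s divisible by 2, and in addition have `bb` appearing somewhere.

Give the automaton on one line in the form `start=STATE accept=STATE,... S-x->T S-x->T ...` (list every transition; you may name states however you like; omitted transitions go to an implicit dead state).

Run two small machines in parallel and take their product. One (2 states) tracks the count of `a`s modulo 2; the other (3 states) tracks whether and how much of `bb` has been seen. Each combined state is a pair, one component from each; accept when both components accept.
6 states suffice.
        a   b   c  
>  q0   q1  q2  q0 
   q1   q0  q3  q1 
   q2   q1  q4  q0 
   q3   q0  q5  q1 
 * q4   q5  q4  q4 
   q5   q4  q5  q5 
(> = start, * = accepting)

start=q0 accept=q4 q0-a->q1 q0-b->q2 q0-c->q0 q1-a->q0 q1-b->q3 q1-c->q1 q2-a->q1 q2-b->q4 q2-c->q0 q3-a->q0 q3-b->q5 q3-c->q1 q4-a->q5 q4-b->q4 q4-c->q4 q5-a->q4 q5-b->q5 q5-c->q5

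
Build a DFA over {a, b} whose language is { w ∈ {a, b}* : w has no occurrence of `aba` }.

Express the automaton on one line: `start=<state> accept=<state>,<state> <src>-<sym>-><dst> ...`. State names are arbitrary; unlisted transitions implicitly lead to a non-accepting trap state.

Track partial matches of the forbidden pattern `aba`. State s3 is a dead state reached once `aba` has occurred; every other state accepts. s0 means no part of `aba` is currently matched.
A 4-state machine:
        a   b  
>* s0   s1  s0 
 * s1   s1  s2 
 * s2   s3  s0 
   s3   s3  s3 
(> = start, * = accepting)

start=s0 accept=s0,s1,s2 s0-a->s1 s0-b->s0 s1-a->s1 s1-b->s2 s2-a->s3 s2-b->s0 s3-a->s3 s3-b->s3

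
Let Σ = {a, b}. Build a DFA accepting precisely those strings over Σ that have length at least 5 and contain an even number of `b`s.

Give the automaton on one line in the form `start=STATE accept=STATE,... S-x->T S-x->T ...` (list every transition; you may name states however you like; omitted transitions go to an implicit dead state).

start=q0 accept=q9 q0-a->q1 q0-b->q2 q1-a->q3 q1-b->q4 q2-a->q4 q2-b->q3 q3-a->q5 q3-b->q6 q4-a->q6 q4-b->q5 q5-a->q7 q5-b->q8 q6-a->q8 q6-b->q7 q7-a->q9 q7-b->q8 q8-a->q8 q8-b->q9 q9-a->q9 q9-b->q8

Handle the two conditions separately and then intersect. One (7 states) tracks the input length, saturating at 6; the other (2 states) tracks the count of `b`s modulo 2. Each combined state is a pair, one component from each; accept when both components accept. Equivalent product states are then merged.
10 states suffice.
        a   b  
>  q0   q1  q2 
   q1   q3  q4 
   q2   q4  q3 
   q3   q5  q6 
   q4   q6  q5 
   q5   q7  q8 
   q6   q8  q7 
   q7   q9  q8 
   q8   q8  q9 
 * q9   q9  q8 
(> = start, * = accepting)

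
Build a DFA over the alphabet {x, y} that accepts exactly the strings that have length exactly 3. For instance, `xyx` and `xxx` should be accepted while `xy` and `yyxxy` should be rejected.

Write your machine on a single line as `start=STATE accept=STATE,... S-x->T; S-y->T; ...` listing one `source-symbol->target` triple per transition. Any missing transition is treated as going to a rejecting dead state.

We only need to distinguish lengths 0, 1, …, 3, and '>3'. Chain A → B → C → D → E on every symbol, with E looping. Accepting states: {D}.
A 5-state machine:
       x  y 
>  A   B  B 
   B   C  C 
   C   D  D 
 * D   E  E 
   E   E  E 
(> = start, * = accepting)

start=A; accept=D; A-x->B; A-y->B; B-x->C; B-y->C; C-x->D; C-y->D; D-x->E; D-y->E; E-x->E; E-y->E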